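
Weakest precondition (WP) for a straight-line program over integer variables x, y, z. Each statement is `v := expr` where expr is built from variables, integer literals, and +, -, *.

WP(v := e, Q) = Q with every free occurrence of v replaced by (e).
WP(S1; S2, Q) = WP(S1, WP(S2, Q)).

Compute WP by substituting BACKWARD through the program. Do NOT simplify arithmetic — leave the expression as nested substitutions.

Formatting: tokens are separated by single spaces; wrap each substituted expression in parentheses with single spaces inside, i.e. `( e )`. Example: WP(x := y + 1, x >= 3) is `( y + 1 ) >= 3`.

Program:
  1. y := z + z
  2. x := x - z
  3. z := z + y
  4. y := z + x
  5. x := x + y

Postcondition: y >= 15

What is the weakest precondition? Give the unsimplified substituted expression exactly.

Answer: ( ( z + ( z + z ) ) + ( x - z ) ) >= 15

Derivation:
post: y >= 15
stmt 5: x := x + y  -- replace 0 occurrence(s) of x with (x + y)
  => y >= 15
stmt 4: y := z + x  -- replace 1 occurrence(s) of y with (z + x)
  => ( z + x ) >= 15
stmt 3: z := z + y  -- replace 1 occurrence(s) of z with (z + y)
  => ( ( z + y ) + x ) >= 15
stmt 2: x := x - z  -- replace 1 occurrence(s) of x with (x - z)
  => ( ( z + y ) + ( x - z ) ) >= 15
stmt 1: y := z + z  -- replace 1 occurrence(s) of y with (z + z)
  => ( ( z + ( z + z ) ) + ( x - z ) ) >= 15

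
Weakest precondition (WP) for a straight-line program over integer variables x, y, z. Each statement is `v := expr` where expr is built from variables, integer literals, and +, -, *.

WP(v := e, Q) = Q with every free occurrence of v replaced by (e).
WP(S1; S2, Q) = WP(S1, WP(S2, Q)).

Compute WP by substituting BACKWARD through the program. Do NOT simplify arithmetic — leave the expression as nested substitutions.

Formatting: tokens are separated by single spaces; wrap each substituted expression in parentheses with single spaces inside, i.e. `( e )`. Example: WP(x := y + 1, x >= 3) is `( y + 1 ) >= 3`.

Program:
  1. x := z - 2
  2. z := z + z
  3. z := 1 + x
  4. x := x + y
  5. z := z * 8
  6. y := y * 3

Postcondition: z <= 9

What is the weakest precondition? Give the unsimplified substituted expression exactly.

post: z <= 9
stmt 6: y := y * 3  -- replace 0 occurrence(s) of y with (y * 3)
  => z <= 9
stmt 5: z := z * 8  -- replace 1 occurrence(s) of z with (z * 8)
  => ( z * 8 ) <= 9
stmt 4: x := x + y  -- replace 0 occurrence(s) of x with (x + y)
  => ( z * 8 ) <= 9
stmt 3: z := 1 + x  -- replace 1 occurrence(s) of z with (1 + x)
  => ( ( 1 + x ) * 8 ) <= 9
stmt 2: z := z + z  -- replace 0 occurrence(s) of z with (z + z)
  => ( ( 1 + x ) * 8 ) <= 9
stmt 1: x := z - 2  -- replace 1 occurrence(s) of x with (z - 2)
  => ( ( 1 + ( z - 2 ) ) * 8 ) <= 9

Answer: ( ( 1 + ( z - 2 ) ) * 8 ) <= 9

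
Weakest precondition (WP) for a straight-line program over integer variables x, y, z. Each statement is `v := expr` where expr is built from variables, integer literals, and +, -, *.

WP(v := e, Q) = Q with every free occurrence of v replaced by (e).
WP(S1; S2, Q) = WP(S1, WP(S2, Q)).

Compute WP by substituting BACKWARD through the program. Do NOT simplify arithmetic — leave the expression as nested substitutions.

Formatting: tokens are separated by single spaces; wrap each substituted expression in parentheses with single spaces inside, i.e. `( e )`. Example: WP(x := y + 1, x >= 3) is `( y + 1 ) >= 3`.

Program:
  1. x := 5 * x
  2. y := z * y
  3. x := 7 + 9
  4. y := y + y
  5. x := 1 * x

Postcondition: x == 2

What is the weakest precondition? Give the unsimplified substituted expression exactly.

post: x == 2
stmt 5: x := 1 * x  -- replace 1 occurrence(s) of x with (1 * x)
  => ( 1 * x ) == 2
stmt 4: y := y + y  -- replace 0 occurrence(s) of y with (y + y)
  => ( 1 * x ) == 2
stmt 3: x := 7 + 9  -- replace 1 occurrence(s) of x with (7 + 9)
  => ( 1 * ( 7 + 9 ) ) == 2
stmt 2: y := z * y  -- replace 0 occurrence(s) of y with (z * y)
  => ( 1 * ( 7 + 9 ) ) == 2
stmt 1: x := 5 * x  -- replace 0 occurrence(s) of x with (5 * x)
  => ( 1 * ( 7 + 9 ) ) == 2

Answer: ( 1 * ( 7 + 9 ) ) == 2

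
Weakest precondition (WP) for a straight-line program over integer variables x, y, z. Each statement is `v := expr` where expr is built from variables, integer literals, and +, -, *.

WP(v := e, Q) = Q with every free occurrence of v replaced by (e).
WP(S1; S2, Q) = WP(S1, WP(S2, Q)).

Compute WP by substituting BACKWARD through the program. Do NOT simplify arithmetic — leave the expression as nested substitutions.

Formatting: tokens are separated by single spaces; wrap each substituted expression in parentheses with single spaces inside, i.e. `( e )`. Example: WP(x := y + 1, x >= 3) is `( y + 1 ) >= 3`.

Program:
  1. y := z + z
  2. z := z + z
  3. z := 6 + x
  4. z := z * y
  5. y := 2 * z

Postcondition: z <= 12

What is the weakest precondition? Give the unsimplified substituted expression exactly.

post: z <= 12
stmt 5: y := 2 * z  -- replace 0 occurrence(s) of y with (2 * z)
  => z <= 12
stmt 4: z := z * y  -- replace 1 occurrence(s) of z with (z * y)
  => ( z * y ) <= 12
stmt 3: z := 6 + x  -- replace 1 occurrence(s) of z with (6 + x)
  => ( ( 6 + x ) * y ) <= 12
stmt 2: z := z + z  -- replace 0 occurrence(s) of z with (z + z)
  => ( ( 6 + x ) * y ) <= 12
stmt 1: y := z + z  -- replace 1 occurrence(s) of y with (z + z)
  => ( ( 6 + x ) * ( z + z ) ) <= 12

Answer: ( ( 6 + x ) * ( z + z ) ) <= 12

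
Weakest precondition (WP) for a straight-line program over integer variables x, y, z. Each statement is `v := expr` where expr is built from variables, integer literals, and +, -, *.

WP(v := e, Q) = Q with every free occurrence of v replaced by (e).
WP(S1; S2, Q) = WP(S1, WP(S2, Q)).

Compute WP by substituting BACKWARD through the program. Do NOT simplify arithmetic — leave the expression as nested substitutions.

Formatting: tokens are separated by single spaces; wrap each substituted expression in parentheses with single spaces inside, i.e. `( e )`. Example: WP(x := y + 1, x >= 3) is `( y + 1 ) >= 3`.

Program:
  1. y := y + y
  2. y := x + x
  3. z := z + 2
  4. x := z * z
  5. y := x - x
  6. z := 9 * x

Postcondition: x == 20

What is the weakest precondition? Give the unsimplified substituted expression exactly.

post: x == 20
stmt 6: z := 9 * x  -- replace 0 occurrence(s) of z with (9 * x)
  => x == 20
stmt 5: y := x - x  -- replace 0 occurrence(s) of y with (x - x)
  => x == 20
stmt 4: x := z * z  -- replace 1 occurrence(s) of x with (z * z)
  => ( z * z ) == 20
stmt 3: z := z + 2  -- replace 2 occurrence(s) of z with (z + 2)
  => ( ( z + 2 ) * ( z + 2 ) ) == 20
stmt 2: y := x + x  -- replace 0 occurrence(s) of y with (x + x)
  => ( ( z + 2 ) * ( z + 2 ) ) == 20
stmt 1: y := y + y  -- replace 0 occurrence(s) of y with (y + y)
  => ( ( z + 2 ) * ( z + 2 ) ) == 20

Answer: ( ( z + 2 ) * ( z + 2 ) ) == 20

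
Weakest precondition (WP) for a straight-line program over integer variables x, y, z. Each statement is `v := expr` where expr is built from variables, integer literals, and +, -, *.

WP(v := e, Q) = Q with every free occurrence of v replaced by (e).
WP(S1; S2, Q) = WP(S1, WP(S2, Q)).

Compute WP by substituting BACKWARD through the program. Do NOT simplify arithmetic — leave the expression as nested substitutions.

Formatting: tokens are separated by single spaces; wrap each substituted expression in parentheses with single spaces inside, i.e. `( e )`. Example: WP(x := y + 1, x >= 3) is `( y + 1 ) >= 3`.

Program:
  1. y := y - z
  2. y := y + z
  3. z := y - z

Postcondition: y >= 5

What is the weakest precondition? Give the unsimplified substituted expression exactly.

Answer: ( ( y - z ) + z ) >= 5

Derivation:
post: y >= 5
stmt 3: z := y - z  -- replace 0 occurrence(s) of z with (y - z)
  => y >= 5
stmt 2: y := y + z  -- replace 1 occurrence(s) of y with (y + z)
  => ( y + z ) >= 5
stmt 1: y := y - z  -- replace 1 occurrence(s) of y with (y - z)
  => ( ( y - z ) + z ) >= 5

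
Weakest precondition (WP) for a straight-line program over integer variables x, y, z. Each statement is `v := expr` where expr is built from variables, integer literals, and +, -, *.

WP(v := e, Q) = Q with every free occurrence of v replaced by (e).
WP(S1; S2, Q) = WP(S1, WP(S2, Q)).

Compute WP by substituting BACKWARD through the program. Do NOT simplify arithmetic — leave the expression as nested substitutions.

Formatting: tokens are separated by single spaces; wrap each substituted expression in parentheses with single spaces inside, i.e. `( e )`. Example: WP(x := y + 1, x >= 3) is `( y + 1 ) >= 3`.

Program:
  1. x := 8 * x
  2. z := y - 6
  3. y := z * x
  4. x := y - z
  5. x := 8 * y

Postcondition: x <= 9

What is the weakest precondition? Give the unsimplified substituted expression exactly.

Answer: ( 8 * ( ( y - 6 ) * ( 8 * x ) ) ) <= 9

Derivation:
post: x <= 9
stmt 5: x := 8 * y  -- replace 1 occurrence(s) of x with (8 * y)
  => ( 8 * y ) <= 9
stmt 4: x := y - z  -- replace 0 occurrence(s) of x with (y - z)
  => ( 8 * y ) <= 9
stmt 3: y := z * x  -- replace 1 occurrence(s) of y with (z * x)
  => ( 8 * ( z * x ) ) <= 9
stmt 2: z := y - 6  -- replace 1 occurrence(s) of z with (y - 6)
  => ( 8 * ( ( y - 6 ) * x ) ) <= 9
stmt 1: x := 8 * x  -- replace 1 occurrence(s) of x with (8 * x)
  => ( 8 * ( ( y - 6 ) * ( 8 * x ) ) ) <= 9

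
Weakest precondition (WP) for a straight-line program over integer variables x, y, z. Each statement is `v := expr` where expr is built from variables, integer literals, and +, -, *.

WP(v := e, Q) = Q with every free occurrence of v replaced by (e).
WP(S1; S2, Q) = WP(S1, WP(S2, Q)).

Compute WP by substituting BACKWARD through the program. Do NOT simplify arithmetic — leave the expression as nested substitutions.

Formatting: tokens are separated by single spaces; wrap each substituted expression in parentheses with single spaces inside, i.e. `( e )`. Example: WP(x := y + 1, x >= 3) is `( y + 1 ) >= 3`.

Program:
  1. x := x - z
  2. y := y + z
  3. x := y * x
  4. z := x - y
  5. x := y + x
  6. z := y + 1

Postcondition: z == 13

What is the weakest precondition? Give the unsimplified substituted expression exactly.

post: z == 13
stmt 6: z := y + 1  -- replace 1 occurrence(s) of z with (y + 1)
  => ( y + 1 ) == 13
stmt 5: x := y + x  -- replace 0 occurrence(s) of x with (y + x)
  => ( y + 1 ) == 13
stmt 4: z := x - y  -- replace 0 occurrence(s) of z with (x - y)
  => ( y + 1 ) == 13
stmt 3: x := y * x  -- replace 0 occurrence(s) of x with (y * x)
  => ( y + 1 ) == 13
stmt 2: y := y + z  -- replace 1 occurrence(s) of y with (y + z)
  => ( ( y + z ) + 1 ) == 13
stmt 1: x := x - z  -- replace 0 occurrence(s) of x with (x - z)
  => ( ( y + z ) + 1 ) == 13

Answer: ( ( y + z ) + 1 ) == 13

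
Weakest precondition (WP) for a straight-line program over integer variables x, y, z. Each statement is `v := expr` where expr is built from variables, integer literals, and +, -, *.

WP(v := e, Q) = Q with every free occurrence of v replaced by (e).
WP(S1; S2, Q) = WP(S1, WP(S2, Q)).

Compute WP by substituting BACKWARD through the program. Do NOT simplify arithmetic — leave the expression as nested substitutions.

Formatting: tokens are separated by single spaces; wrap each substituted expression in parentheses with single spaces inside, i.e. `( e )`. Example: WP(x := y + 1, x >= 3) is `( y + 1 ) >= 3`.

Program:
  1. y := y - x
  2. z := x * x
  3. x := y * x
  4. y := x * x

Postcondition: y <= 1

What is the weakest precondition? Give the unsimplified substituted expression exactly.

post: y <= 1
stmt 4: y := x * x  -- replace 1 occurrence(s) of y with (x * x)
  => ( x * x ) <= 1
stmt 3: x := y * x  -- replace 2 occurrence(s) of x with (y * x)
  => ( ( y * x ) * ( y * x ) ) <= 1
stmt 2: z := x * x  -- replace 0 occurrence(s) of z with (x * x)
  => ( ( y * x ) * ( y * x ) ) <= 1
stmt 1: y := y - x  -- replace 2 occurrence(s) of y with (y - x)
  => ( ( ( y - x ) * x ) * ( ( y - x ) * x ) ) <= 1

Answer: ( ( ( y - x ) * x ) * ( ( y - x ) * x ) ) <= 1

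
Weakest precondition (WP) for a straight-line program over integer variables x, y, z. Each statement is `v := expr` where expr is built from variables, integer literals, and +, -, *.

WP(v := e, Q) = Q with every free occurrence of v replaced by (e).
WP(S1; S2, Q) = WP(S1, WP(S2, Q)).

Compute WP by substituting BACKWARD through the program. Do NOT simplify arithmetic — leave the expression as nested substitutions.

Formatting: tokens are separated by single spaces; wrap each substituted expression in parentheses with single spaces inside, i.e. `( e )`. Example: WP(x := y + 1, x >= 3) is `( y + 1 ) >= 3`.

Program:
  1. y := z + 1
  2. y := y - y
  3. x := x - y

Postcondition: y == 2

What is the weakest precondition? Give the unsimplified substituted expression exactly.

Answer: ( ( z + 1 ) - ( z + 1 ) ) == 2

Derivation:
post: y == 2
stmt 3: x := x - y  -- replace 0 occurrence(s) of x with (x - y)
  => y == 2
stmt 2: y := y - y  -- replace 1 occurrence(s) of y with (y - y)
  => ( y - y ) == 2
stmt 1: y := z + 1  -- replace 2 occurrence(s) of y with (z + 1)
  => ( ( z + 1 ) - ( z + 1 ) ) == 2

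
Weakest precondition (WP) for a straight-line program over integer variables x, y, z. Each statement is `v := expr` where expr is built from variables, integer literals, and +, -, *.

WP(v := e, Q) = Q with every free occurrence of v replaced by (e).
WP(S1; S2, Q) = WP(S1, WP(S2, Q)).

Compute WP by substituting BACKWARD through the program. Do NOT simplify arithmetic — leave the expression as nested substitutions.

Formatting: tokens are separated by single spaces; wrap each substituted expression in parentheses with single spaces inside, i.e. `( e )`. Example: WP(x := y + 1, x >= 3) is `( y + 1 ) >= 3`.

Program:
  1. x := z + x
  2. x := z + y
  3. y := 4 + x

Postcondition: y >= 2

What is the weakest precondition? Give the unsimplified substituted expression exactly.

post: y >= 2
stmt 3: y := 4 + x  -- replace 1 occurrence(s) of y with (4 + x)
  => ( 4 + x ) >= 2
stmt 2: x := z + y  -- replace 1 occurrence(s) of x with (z + y)
  => ( 4 + ( z + y ) ) >= 2
stmt 1: x := z + x  -- replace 0 occurrence(s) of x with (z + x)
  => ( 4 + ( z + y ) ) >= 2

Answer: ( 4 + ( z + y ) ) >= 2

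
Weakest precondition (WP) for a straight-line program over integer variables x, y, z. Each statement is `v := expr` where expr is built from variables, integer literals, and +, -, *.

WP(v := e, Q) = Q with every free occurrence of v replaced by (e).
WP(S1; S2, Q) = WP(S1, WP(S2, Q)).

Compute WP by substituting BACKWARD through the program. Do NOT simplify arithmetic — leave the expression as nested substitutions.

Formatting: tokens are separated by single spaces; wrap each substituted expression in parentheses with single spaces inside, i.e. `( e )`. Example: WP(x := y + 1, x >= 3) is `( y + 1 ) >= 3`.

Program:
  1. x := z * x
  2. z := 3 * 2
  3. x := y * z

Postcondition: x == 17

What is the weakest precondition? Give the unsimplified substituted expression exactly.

post: x == 17
stmt 3: x := y * z  -- replace 1 occurrence(s) of x with (y * z)
  => ( y * z ) == 17
stmt 2: z := 3 * 2  -- replace 1 occurrence(s) of z with (3 * 2)
  => ( y * ( 3 * 2 ) ) == 17
stmt 1: x := z * x  -- replace 0 occurrence(s) of x with (z * x)
  => ( y * ( 3 * 2 ) ) == 17

Answer: ( y * ( 3 * 2 ) ) == 17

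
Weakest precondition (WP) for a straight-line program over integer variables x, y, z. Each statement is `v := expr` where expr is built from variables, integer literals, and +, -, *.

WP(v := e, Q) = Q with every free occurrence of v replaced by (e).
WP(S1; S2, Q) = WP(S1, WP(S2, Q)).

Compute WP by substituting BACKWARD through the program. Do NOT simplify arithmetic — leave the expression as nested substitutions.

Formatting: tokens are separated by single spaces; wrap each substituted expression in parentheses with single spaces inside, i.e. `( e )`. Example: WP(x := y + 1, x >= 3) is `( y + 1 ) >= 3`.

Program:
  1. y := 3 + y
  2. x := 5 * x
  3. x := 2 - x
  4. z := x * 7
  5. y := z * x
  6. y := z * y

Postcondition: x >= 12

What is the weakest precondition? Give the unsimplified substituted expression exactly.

Answer: ( 2 - ( 5 * x ) ) >= 12

Derivation:
post: x >= 12
stmt 6: y := z * y  -- replace 0 occurrence(s) of y with (z * y)
  => x >= 12
stmt 5: y := z * x  -- replace 0 occurrence(s) of y with (z * x)
  => x >= 12
stmt 4: z := x * 7  -- replace 0 occurrence(s) of z with (x * 7)
  => x >= 12
stmt 3: x := 2 - x  -- replace 1 occurrence(s) of x with (2 - x)
  => ( 2 - x ) >= 12
stmt 2: x := 5 * x  -- replace 1 occurrence(s) of x with (5 * x)
  => ( 2 - ( 5 * x ) ) >= 12
stmt 1: y := 3 + y  -- replace 0 occurrence(s) of y with (3 + y)
  => ( 2 - ( 5 * x ) ) >= 12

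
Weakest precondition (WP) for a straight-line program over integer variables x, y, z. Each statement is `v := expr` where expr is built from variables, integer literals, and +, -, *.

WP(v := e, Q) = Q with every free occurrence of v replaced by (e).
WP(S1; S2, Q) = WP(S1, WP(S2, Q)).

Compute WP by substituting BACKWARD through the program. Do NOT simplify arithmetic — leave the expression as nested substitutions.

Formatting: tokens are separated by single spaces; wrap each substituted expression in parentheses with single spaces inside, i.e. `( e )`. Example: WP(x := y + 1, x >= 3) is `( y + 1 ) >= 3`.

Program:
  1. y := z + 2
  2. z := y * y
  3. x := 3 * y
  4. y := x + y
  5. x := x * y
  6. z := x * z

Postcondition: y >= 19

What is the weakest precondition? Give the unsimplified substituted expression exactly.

Answer: ( ( 3 * ( z + 2 ) ) + ( z + 2 ) ) >= 19

Derivation:
post: y >= 19
stmt 6: z := x * z  -- replace 0 occurrence(s) of z with (x * z)
  => y >= 19
stmt 5: x := x * y  -- replace 0 occurrence(s) of x with (x * y)
  => y >= 19
stmt 4: y := x + y  -- replace 1 occurrence(s) of y with (x + y)
  => ( x + y ) >= 19
stmt 3: x := 3 * y  -- replace 1 occurrence(s) of x with (3 * y)
  => ( ( 3 * y ) + y ) >= 19
stmt 2: z := y * y  -- replace 0 occurrence(s) of z with (y * y)
  => ( ( 3 * y ) + y ) >= 19
stmt 1: y := z + 2  -- replace 2 occurrence(s) of y with (z + 2)
  => ( ( 3 * ( z + 2 ) ) + ( z + 2 ) ) >= 19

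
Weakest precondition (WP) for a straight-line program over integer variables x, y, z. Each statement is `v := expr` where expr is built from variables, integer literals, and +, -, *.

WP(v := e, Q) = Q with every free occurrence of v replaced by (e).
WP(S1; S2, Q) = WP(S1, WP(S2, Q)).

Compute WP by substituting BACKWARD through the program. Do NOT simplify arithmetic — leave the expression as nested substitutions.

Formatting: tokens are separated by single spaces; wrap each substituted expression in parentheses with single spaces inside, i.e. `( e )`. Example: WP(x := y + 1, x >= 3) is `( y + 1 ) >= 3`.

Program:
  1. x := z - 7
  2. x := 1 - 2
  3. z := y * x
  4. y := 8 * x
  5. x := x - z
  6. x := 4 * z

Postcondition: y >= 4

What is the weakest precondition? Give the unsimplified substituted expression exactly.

Answer: ( 8 * ( 1 - 2 ) ) >= 4

Derivation:
post: y >= 4
stmt 6: x := 4 * z  -- replace 0 occurrence(s) of x with (4 * z)
  => y >= 4
stmt 5: x := x - z  -- replace 0 occurrence(s) of x with (x - z)
  => y >= 4
stmt 4: y := 8 * x  -- replace 1 occurrence(s) of y with (8 * x)
  => ( 8 * x ) >= 4
stmt 3: z := y * x  -- replace 0 occurrence(s) of z with (y * x)
  => ( 8 * x ) >= 4
stmt 2: x := 1 - 2  -- replace 1 occurrence(s) of x with (1 - 2)
  => ( 8 * ( 1 - 2 ) ) >= 4
stmt 1: x := z - 7  -- replace 0 occurrence(s) of x with (z - 7)
  => ( 8 * ( 1 - 2 ) ) >= 4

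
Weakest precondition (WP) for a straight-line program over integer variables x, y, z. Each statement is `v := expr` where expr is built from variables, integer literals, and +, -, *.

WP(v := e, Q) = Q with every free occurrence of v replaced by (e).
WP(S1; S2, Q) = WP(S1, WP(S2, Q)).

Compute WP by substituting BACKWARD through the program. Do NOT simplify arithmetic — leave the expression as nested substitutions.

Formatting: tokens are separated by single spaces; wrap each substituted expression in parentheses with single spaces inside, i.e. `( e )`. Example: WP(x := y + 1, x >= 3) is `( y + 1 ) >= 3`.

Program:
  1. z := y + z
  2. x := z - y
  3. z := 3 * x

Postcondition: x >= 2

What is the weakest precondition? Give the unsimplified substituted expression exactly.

Answer: ( ( y + z ) - y ) >= 2

Derivation:
post: x >= 2
stmt 3: z := 3 * x  -- replace 0 occurrence(s) of z with (3 * x)
  => x >= 2
stmt 2: x := z - y  -- replace 1 occurrence(s) of x with (z - y)
  => ( z - y ) >= 2
stmt 1: z := y + z  -- replace 1 occurrence(s) of z with (y + z)
  => ( ( y + z ) - y ) >= 2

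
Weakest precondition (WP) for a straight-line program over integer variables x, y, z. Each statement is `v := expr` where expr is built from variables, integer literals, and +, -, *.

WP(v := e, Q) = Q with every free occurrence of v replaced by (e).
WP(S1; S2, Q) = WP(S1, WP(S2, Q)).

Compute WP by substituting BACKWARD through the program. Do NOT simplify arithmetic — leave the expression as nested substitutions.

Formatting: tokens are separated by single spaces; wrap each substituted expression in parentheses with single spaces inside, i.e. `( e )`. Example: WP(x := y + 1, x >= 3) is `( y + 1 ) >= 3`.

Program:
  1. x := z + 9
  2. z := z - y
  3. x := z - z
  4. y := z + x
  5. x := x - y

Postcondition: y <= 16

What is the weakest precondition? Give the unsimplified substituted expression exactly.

Answer: ( ( z - y ) + ( ( z - y ) - ( z - y ) ) ) <= 16

Derivation:
post: y <= 16
stmt 5: x := x - y  -- replace 0 occurrence(s) of x with (x - y)
  => y <= 16
stmt 4: y := z + x  -- replace 1 occurrence(s) of y with (z + x)
  => ( z + x ) <= 16
stmt 3: x := z - z  -- replace 1 occurrence(s) of x with (z - z)
  => ( z + ( z - z ) ) <= 16
stmt 2: z := z - y  -- replace 3 occurrence(s) of z with (z - y)
  => ( ( z - y ) + ( ( z - y ) - ( z - y ) ) ) <= 16
stmt 1: x := z + 9  -- replace 0 occurrence(s) of x with (z + 9)
  => ( ( z - y ) + ( ( z - y ) - ( z - y ) ) ) <= 16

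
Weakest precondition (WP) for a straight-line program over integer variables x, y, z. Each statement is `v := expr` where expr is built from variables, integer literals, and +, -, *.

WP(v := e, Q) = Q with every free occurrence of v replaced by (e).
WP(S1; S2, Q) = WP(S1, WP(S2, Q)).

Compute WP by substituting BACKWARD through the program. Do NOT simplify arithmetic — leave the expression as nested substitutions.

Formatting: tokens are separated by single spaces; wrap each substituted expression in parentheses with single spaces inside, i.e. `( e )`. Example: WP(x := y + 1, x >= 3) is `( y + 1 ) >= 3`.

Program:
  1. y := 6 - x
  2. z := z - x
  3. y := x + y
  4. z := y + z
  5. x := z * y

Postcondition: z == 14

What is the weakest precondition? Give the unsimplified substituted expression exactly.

Answer: ( ( x + ( 6 - x ) ) + ( z - x ) ) == 14

Derivation:
post: z == 14
stmt 5: x := z * y  -- replace 0 occurrence(s) of x with (z * y)
  => z == 14
stmt 4: z := y + z  -- replace 1 occurrence(s) of z with (y + z)
  => ( y + z ) == 14
stmt 3: y := x + y  -- replace 1 occurrence(s) of y with (x + y)
  => ( ( x + y ) + z ) == 14
stmt 2: z := z - x  -- replace 1 occurrence(s) of z with (z - x)
  => ( ( x + y ) + ( z - x ) ) == 14
stmt 1: y := 6 - x  -- replace 1 occurrence(s) of y with (6 - x)
  => ( ( x + ( 6 - x ) ) + ( z - x ) ) == 14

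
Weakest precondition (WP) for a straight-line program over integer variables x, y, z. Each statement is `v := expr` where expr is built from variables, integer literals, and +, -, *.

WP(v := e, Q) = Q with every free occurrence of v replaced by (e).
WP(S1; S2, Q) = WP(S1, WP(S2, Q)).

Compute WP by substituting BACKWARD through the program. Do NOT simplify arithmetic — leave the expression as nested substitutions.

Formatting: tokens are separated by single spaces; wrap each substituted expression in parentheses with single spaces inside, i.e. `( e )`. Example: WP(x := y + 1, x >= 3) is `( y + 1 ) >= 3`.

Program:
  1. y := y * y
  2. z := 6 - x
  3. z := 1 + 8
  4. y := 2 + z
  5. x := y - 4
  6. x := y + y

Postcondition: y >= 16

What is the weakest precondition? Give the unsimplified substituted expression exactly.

Answer: ( 2 + ( 1 + 8 ) ) >= 16

Derivation:
post: y >= 16
stmt 6: x := y + y  -- replace 0 occurrence(s) of x with (y + y)
  => y >= 16
stmt 5: x := y - 4  -- replace 0 occurrence(s) of x with (y - 4)
  => y >= 16
stmt 4: y := 2 + z  -- replace 1 occurrence(s) of y with (2 + z)
  => ( 2 + z ) >= 16
stmt 3: z := 1 + 8  -- replace 1 occurrence(s) of z with (1 + 8)
  => ( 2 + ( 1 + 8 ) ) >= 16
stmt 2: z := 6 - x  -- replace 0 occurrence(s) of z with (6 - x)
  => ( 2 + ( 1 + 8 ) ) >= 16
stmt 1: y := y * y  -- replace 0 occurrence(s) of y with (y * y)
  => ( 2 + ( 1 + 8 ) ) >= 16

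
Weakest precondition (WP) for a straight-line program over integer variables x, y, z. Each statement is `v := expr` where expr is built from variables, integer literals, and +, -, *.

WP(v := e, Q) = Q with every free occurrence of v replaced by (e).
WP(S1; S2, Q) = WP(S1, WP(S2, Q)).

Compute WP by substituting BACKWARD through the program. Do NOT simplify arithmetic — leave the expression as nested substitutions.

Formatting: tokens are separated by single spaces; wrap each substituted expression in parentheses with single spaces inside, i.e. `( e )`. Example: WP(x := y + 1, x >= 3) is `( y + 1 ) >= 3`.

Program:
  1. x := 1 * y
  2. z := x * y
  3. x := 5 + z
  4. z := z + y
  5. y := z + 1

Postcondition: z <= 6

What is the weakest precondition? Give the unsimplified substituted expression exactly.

Answer: ( ( ( 1 * y ) * y ) + y ) <= 6

Derivation:
post: z <= 6
stmt 5: y := z + 1  -- replace 0 occurrence(s) of y with (z + 1)
  => z <= 6
stmt 4: z := z + y  -- replace 1 occurrence(s) of z with (z + y)
  => ( z + y ) <= 6
stmt 3: x := 5 + z  -- replace 0 occurrence(s) of x with (5 + z)
  => ( z + y ) <= 6
stmt 2: z := x * y  -- replace 1 occurrence(s) of z with (x * y)
  => ( ( x * y ) + y ) <= 6
stmt 1: x := 1 * y  -- replace 1 occurrence(s) of x with (1 * y)
  => ( ( ( 1 * y ) * y ) + y ) <= 6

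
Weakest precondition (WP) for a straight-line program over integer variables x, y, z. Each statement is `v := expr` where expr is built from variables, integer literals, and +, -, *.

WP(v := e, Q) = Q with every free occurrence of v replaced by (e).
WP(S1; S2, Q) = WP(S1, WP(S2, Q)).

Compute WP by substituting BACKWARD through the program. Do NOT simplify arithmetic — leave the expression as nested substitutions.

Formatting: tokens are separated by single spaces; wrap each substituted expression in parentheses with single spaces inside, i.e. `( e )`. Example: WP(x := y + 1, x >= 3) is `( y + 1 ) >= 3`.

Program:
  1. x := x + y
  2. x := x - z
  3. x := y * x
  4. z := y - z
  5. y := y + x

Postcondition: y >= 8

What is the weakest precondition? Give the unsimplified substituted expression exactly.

Answer: ( y + ( y * ( ( x + y ) - z ) ) ) >= 8

Derivation:
post: y >= 8
stmt 5: y := y + x  -- replace 1 occurrence(s) of y with (y + x)
  => ( y + x ) >= 8
stmt 4: z := y - z  -- replace 0 occurrence(s) of z with (y - z)
  => ( y + x ) >= 8
stmt 3: x := y * x  -- replace 1 occurrence(s) of x with (y * x)
  => ( y + ( y * x ) ) >= 8
stmt 2: x := x - z  -- replace 1 occurrence(s) of x with (x - z)
  => ( y + ( y * ( x - z ) ) ) >= 8
stmt 1: x := x + y  -- replace 1 occurrence(s) of x with (x + y)
  => ( y + ( y * ( ( x + y ) - z ) ) ) >= 8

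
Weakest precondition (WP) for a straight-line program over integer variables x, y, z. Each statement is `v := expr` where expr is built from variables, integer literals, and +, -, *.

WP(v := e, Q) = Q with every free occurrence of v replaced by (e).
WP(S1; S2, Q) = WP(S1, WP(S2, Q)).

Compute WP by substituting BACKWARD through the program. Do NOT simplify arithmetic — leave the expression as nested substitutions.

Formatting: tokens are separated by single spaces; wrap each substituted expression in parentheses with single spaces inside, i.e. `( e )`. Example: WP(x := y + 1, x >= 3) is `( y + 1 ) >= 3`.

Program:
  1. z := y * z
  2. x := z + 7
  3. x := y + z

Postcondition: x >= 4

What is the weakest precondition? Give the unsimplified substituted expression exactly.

post: x >= 4
stmt 3: x := y + z  -- replace 1 occurrence(s) of x with (y + z)
  => ( y + z ) >= 4
stmt 2: x := z + 7  -- replace 0 occurrence(s) of x with (z + 7)
  => ( y + z ) >= 4
stmt 1: z := y * z  -- replace 1 occurrence(s) of z with (y * z)
  => ( y + ( y * z ) ) >= 4

Answer: ( y + ( y * z ) ) >= 4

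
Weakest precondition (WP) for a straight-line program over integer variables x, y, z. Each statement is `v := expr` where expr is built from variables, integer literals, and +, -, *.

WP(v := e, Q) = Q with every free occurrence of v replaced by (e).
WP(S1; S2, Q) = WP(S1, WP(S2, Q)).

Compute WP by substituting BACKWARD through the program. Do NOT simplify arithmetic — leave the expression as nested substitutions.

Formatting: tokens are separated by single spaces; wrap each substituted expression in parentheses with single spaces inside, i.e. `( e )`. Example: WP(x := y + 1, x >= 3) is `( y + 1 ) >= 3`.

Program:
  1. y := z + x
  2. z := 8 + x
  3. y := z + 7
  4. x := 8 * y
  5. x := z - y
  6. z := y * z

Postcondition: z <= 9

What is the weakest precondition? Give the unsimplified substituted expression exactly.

post: z <= 9
stmt 6: z := y * z  -- replace 1 occurrence(s) of z with (y * z)
  => ( y * z ) <= 9
stmt 5: x := z - y  -- replace 0 occurrence(s) of x with (z - y)
  => ( y * z ) <= 9
stmt 4: x := 8 * y  -- replace 0 occurrence(s) of x with (8 * y)
  => ( y * z ) <= 9
stmt 3: y := z + 7  -- replace 1 occurrence(s) of y with (z + 7)
  => ( ( z + 7 ) * z ) <= 9
stmt 2: z := 8 + x  -- replace 2 occurrence(s) of z with (8 + x)
  => ( ( ( 8 + x ) + 7 ) * ( 8 + x ) ) <= 9
stmt 1: y := z + x  -- replace 0 occurrence(s) of y with (z + x)
  => ( ( ( 8 + x ) + 7 ) * ( 8 + x ) ) <= 9

Answer: ( ( ( 8 + x ) + 7 ) * ( 8 + x ) ) <= 9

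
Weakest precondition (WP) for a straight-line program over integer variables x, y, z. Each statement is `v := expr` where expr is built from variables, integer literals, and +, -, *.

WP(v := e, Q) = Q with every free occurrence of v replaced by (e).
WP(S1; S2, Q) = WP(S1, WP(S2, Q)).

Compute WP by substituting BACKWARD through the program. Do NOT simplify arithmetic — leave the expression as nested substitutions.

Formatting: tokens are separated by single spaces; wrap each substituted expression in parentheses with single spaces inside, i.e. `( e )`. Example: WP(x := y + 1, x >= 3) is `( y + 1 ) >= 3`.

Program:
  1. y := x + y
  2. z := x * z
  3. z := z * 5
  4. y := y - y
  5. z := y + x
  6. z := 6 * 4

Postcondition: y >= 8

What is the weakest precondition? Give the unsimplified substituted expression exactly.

post: y >= 8
stmt 6: z := 6 * 4  -- replace 0 occurrence(s) of z with (6 * 4)
  => y >= 8
stmt 5: z := y + x  -- replace 0 occurrence(s) of z with (y + x)
  => y >= 8
stmt 4: y := y - y  -- replace 1 occurrence(s) of y with (y - y)
  => ( y - y ) >= 8
stmt 3: z := z * 5  -- replace 0 occurrence(s) of z with (z * 5)
  => ( y - y ) >= 8
stmt 2: z := x * z  -- replace 0 occurrence(s) of z with (x * z)
  => ( y - y ) >= 8
stmt 1: y := x + y  -- replace 2 occurrence(s) of y with (x + y)
  => ( ( x + y ) - ( x + y ) ) >= 8

Answer: ( ( x + y ) - ( x + y ) ) >= 8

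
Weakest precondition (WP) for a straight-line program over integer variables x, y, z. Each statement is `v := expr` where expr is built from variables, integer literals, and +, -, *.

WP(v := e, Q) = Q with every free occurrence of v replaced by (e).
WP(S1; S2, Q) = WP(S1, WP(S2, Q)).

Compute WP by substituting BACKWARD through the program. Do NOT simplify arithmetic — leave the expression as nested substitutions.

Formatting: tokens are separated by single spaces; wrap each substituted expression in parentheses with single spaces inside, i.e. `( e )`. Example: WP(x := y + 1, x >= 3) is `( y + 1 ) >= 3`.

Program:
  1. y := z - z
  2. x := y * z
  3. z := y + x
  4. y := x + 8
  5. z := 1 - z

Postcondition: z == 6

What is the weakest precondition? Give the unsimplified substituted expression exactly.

post: z == 6
stmt 5: z := 1 - z  -- replace 1 occurrence(s) of z with (1 - z)
  => ( 1 - z ) == 6
stmt 4: y := x + 8  -- replace 0 occurrence(s) of y with (x + 8)
  => ( 1 - z ) == 6
stmt 3: z := y + x  -- replace 1 occurrence(s) of z with (y + x)
  => ( 1 - ( y + x ) ) == 6
stmt 2: x := y * z  -- replace 1 occurrence(s) of x with (y * z)
  => ( 1 - ( y + ( y * z ) ) ) == 6
stmt 1: y := z - z  -- replace 2 occurrence(s) of y with (z - z)
  => ( 1 - ( ( z - z ) + ( ( z - z ) * z ) ) ) == 6

Answer: ( 1 - ( ( z - z ) + ( ( z - z ) * z ) ) ) == 6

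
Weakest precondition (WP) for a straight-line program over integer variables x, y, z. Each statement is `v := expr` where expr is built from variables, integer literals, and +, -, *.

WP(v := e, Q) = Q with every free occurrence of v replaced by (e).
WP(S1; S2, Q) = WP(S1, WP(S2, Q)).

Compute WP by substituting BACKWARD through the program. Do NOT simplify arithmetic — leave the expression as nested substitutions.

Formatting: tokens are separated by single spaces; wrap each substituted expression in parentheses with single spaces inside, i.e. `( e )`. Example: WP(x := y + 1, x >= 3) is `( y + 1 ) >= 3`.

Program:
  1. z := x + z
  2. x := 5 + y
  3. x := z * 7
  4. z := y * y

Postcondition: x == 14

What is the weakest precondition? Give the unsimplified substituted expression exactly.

Answer: ( ( x + z ) * 7 ) == 14

Derivation:
post: x == 14
stmt 4: z := y * y  -- replace 0 occurrence(s) of z with (y * y)
  => x == 14
stmt 3: x := z * 7  -- replace 1 occurrence(s) of x with (z * 7)
  => ( z * 7 ) == 14
stmt 2: x := 5 + y  -- replace 0 occurrence(s) of x with (5 + y)
  => ( z * 7 ) == 14
stmt 1: z := x + z  -- replace 1 occurrence(s) of z with (x + z)
  => ( ( x + z ) * 7 ) == 14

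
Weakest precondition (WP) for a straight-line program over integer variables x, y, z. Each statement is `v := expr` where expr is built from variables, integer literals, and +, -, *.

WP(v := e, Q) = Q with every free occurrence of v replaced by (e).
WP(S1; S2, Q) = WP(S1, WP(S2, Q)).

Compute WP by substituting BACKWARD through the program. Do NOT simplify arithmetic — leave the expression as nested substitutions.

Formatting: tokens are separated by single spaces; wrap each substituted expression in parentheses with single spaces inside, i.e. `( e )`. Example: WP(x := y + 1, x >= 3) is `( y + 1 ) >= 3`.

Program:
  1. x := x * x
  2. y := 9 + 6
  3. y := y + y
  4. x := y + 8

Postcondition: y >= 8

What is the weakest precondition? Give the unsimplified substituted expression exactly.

Answer: ( ( 9 + 6 ) + ( 9 + 6 ) ) >= 8

Derivation:
post: y >= 8
stmt 4: x := y + 8  -- replace 0 occurrence(s) of x with (y + 8)
  => y >= 8
stmt 3: y := y + y  -- replace 1 occurrence(s) of y with (y + y)
  => ( y + y ) >= 8
stmt 2: y := 9 + 6  -- replace 2 occurrence(s) of y with (9 + 6)
  => ( ( 9 + 6 ) + ( 9 + 6 ) ) >= 8
stmt 1: x := x * x  -- replace 0 occurrence(s) of x with (x * x)
  => ( ( 9 + 6 ) + ( 9 + 6 ) ) >= 8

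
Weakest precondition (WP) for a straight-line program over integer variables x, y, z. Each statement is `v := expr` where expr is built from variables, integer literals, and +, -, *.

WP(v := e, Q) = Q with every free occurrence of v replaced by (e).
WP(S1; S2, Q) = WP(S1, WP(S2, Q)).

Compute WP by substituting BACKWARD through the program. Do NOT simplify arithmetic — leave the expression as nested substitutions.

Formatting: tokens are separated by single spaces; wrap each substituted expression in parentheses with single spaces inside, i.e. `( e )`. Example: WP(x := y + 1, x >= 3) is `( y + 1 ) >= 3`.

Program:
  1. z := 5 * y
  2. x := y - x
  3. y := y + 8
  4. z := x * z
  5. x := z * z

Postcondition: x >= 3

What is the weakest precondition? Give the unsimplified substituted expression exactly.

Answer: ( ( ( y - x ) * ( 5 * y ) ) * ( ( y - x ) * ( 5 * y ) ) ) >= 3

Derivation:
post: x >= 3
stmt 5: x := z * z  -- replace 1 occurrence(s) of x with (z * z)
  => ( z * z ) >= 3
stmt 4: z := x * z  -- replace 2 occurrence(s) of z with (x * z)
  => ( ( x * z ) * ( x * z ) ) >= 3
stmt 3: y := y + 8  -- replace 0 occurrence(s) of y with (y + 8)
  => ( ( x * z ) * ( x * z ) ) >= 3
stmt 2: x := y - x  -- replace 2 occurrence(s) of x with (y - x)
  => ( ( ( y - x ) * z ) * ( ( y - x ) * z ) ) >= 3
stmt 1: z := 5 * y  -- replace 2 occurrence(s) of z with (5 * y)
  => ( ( ( y - x ) * ( 5 * y ) ) * ( ( y - x ) * ( 5 * y ) ) ) >= 3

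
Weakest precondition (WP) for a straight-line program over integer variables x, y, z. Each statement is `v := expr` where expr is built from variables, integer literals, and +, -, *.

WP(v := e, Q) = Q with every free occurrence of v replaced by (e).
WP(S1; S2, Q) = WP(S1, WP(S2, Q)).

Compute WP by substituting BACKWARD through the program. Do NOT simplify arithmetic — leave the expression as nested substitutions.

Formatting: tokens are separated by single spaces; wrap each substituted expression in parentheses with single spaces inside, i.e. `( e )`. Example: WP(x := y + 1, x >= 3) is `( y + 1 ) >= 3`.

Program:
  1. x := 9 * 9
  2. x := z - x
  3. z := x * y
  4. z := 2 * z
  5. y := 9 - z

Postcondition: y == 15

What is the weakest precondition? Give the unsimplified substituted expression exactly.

post: y == 15
stmt 5: y := 9 - z  -- replace 1 occurrence(s) of y with (9 - z)
  => ( 9 - z ) == 15
stmt 4: z := 2 * z  -- replace 1 occurrence(s) of z with (2 * z)
  => ( 9 - ( 2 * z ) ) == 15
stmt 3: z := x * y  -- replace 1 occurrence(s) of z with (x * y)
  => ( 9 - ( 2 * ( x * y ) ) ) == 15
stmt 2: x := z - x  -- replace 1 occurrence(s) of x with (z - x)
  => ( 9 - ( 2 * ( ( z - x ) * y ) ) ) == 15
stmt 1: x := 9 * 9  -- replace 1 occurrence(s) of x with (9 * 9)
  => ( 9 - ( 2 * ( ( z - ( 9 * 9 ) ) * y ) ) ) == 15

Answer: ( 9 - ( 2 * ( ( z - ( 9 * 9 ) ) * y ) ) ) == 15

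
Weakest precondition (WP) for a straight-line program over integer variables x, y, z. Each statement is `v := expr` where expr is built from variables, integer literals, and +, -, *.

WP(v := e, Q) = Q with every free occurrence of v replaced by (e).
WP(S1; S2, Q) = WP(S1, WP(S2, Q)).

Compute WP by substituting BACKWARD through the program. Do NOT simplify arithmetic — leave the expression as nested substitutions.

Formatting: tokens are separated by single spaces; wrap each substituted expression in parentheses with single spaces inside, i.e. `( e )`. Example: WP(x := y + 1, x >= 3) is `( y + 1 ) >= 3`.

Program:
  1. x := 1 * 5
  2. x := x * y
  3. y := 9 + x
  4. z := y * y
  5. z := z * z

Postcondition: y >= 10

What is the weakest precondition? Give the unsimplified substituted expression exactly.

Answer: ( 9 + ( ( 1 * 5 ) * y ) ) >= 10

Derivation:
post: y >= 10
stmt 5: z := z * z  -- replace 0 occurrence(s) of z with (z * z)
  => y >= 10
stmt 4: z := y * y  -- replace 0 occurrence(s) of z with (y * y)
  => y >= 10
stmt 3: y := 9 + x  -- replace 1 occurrence(s) of y with (9 + x)
  => ( 9 + x ) >= 10
stmt 2: x := x * y  -- replace 1 occurrence(s) of x with (x * y)
  => ( 9 + ( x * y ) ) >= 10
stmt 1: x := 1 * 5  -- replace 1 occurrence(s) of x with (1 * 5)
  => ( 9 + ( ( 1 * 5 ) * y ) ) >= 10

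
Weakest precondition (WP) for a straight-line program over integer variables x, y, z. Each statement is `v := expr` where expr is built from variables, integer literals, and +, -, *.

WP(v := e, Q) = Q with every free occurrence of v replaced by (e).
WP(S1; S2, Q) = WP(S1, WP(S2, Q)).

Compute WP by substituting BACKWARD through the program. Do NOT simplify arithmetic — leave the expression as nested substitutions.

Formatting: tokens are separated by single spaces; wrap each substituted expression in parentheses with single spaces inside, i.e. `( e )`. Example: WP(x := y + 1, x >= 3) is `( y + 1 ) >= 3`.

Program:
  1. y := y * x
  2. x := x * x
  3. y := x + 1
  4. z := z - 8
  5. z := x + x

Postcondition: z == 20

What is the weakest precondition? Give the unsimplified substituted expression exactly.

post: z == 20
stmt 5: z := x + x  -- replace 1 occurrence(s) of z with (x + x)
  => ( x + x ) == 20
stmt 4: z := z - 8  -- replace 0 occurrence(s) of z with (z - 8)
  => ( x + x ) == 20
stmt 3: y := x + 1  -- replace 0 occurrence(s) of y with (x + 1)
  => ( x + x ) == 20
stmt 2: x := x * x  -- replace 2 occurrence(s) of x with (x * x)
  => ( ( x * x ) + ( x * x ) ) == 20
stmt 1: y := y * x  -- replace 0 occurrence(s) of y with (y * x)
  => ( ( x * x ) + ( x * x ) ) == 20

Answer: ( ( x * x ) + ( x * x ) ) == 20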